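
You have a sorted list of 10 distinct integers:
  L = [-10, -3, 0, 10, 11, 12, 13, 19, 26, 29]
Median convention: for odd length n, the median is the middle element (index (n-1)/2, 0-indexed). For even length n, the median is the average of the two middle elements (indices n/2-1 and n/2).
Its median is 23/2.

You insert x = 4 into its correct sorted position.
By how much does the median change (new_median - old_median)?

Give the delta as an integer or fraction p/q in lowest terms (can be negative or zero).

Old median = 23/2
After inserting x = 4: new sorted = [-10, -3, 0, 4, 10, 11, 12, 13, 19, 26, 29]
New median = 11
Delta = 11 - 23/2 = -1/2

Answer: -1/2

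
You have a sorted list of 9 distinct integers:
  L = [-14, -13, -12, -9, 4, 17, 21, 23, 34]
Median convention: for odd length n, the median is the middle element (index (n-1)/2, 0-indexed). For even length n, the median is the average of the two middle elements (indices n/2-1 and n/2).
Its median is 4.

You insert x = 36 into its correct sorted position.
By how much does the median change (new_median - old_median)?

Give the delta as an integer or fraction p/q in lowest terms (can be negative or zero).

Answer: 13/2

Derivation:
Old median = 4
After inserting x = 36: new sorted = [-14, -13, -12, -9, 4, 17, 21, 23, 34, 36]
New median = 21/2
Delta = 21/2 - 4 = 13/2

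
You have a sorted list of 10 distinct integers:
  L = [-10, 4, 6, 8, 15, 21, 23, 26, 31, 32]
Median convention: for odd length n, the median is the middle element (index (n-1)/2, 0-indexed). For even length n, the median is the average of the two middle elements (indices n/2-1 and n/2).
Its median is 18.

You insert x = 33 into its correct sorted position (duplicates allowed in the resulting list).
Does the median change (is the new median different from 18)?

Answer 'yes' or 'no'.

Answer: yes

Derivation:
Old median = 18
Insert x = 33
New median = 21
Changed? yes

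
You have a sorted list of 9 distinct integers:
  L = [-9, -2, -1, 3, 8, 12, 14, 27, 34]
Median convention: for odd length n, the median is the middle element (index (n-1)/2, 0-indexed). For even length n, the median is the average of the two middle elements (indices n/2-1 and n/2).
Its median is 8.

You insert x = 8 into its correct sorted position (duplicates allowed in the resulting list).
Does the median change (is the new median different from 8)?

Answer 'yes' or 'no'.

Answer: no

Derivation:
Old median = 8
Insert x = 8
New median = 8
Changed? no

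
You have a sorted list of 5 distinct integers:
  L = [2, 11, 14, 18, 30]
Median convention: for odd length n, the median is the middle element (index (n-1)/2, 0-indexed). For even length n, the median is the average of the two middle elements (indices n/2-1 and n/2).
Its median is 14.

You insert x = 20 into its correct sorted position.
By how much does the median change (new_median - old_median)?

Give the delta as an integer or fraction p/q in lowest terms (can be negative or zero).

Answer: 2

Derivation:
Old median = 14
After inserting x = 20: new sorted = [2, 11, 14, 18, 20, 30]
New median = 16
Delta = 16 - 14 = 2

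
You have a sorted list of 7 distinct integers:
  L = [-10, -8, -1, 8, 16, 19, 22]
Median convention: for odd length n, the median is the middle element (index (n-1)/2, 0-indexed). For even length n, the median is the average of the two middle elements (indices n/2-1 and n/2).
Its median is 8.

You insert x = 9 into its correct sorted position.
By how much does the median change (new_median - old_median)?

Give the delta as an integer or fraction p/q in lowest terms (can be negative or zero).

Old median = 8
After inserting x = 9: new sorted = [-10, -8, -1, 8, 9, 16, 19, 22]
New median = 17/2
Delta = 17/2 - 8 = 1/2

Answer: 1/2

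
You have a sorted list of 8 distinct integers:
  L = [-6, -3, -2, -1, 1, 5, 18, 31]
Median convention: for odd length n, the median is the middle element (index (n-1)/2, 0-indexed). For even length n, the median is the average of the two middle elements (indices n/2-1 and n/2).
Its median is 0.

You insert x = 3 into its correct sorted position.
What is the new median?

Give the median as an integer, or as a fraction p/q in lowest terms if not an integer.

Answer: 1

Derivation:
Old list (sorted, length 8): [-6, -3, -2, -1, 1, 5, 18, 31]
Old median = 0
Insert x = 3
Old length even (8). Middle pair: indices 3,4 = -1,1.
New length odd (9). New median = single middle element.
x = 3: 5 elements are < x, 3 elements are > x.
New sorted list: [-6, -3, -2, -1, 1, 3, 5, 18, 31]
New median = 1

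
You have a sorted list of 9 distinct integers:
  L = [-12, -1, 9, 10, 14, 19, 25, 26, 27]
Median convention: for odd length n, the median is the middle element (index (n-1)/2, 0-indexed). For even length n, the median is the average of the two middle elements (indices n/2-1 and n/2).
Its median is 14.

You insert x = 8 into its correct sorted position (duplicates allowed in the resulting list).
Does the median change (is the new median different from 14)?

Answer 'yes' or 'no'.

Answer: yes

Derivation:
Old median = 14
Insert x = 8
New median = 12
Changed? yes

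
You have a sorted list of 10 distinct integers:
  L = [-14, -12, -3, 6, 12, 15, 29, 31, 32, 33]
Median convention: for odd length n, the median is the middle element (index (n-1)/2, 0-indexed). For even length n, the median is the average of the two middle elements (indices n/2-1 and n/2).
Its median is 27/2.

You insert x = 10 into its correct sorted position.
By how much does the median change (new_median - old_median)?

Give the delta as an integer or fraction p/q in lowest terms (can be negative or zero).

Old median = 27/2
After inserting x = 10: new sorted = [-14, -12, -3, 6, 10, 12, 15, 29, 31, 32, 33]
New median = 12
Delta = 12 - 27/2 = -3/2

Answer: -3/2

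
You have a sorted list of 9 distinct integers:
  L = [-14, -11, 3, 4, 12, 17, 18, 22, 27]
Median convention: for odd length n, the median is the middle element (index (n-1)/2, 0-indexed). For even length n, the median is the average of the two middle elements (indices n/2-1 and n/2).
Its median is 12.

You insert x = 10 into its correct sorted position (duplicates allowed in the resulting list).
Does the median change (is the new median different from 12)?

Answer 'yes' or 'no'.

Answer: yes

Derivation:
Old median = 12
Insert x = 10
New median = 11
Changed? yes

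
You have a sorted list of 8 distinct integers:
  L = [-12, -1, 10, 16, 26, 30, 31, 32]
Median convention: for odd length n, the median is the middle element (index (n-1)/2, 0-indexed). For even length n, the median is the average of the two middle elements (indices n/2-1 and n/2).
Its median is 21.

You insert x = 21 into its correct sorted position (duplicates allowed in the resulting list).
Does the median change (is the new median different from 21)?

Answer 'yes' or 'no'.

Old median = 21
Insert x = 21
New median = 21
Changed? no

Answer: no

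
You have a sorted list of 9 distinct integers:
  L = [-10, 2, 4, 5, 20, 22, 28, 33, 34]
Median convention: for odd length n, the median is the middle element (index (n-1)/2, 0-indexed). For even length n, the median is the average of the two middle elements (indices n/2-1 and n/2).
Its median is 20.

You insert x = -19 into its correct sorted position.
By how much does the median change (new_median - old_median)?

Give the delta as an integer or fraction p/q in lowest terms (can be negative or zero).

Answer: -15/2

Derivation:
Old median = 20
After inserting x = -19: new sorted = [-19, -10, 2, 4, 5, 20, 22, 28, 33, 34]
New median = 25/2
Delta = 25/2 - 20 = -15/2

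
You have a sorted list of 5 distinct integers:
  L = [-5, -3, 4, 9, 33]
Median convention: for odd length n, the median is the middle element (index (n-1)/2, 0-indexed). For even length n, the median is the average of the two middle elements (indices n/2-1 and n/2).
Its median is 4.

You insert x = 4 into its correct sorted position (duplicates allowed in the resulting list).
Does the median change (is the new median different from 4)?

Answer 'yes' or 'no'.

Old median = 4
Insert x = 4
New median = 4
Changed? no

Answer: no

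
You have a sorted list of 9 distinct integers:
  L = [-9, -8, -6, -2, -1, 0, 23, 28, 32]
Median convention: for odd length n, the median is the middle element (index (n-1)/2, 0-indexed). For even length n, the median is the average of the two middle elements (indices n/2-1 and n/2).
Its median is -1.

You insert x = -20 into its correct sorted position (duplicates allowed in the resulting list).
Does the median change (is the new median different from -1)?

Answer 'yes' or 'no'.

Answer: yes

Derivation:
Old median = -1
Insert x = -20
New median = -3/2
Changed? yes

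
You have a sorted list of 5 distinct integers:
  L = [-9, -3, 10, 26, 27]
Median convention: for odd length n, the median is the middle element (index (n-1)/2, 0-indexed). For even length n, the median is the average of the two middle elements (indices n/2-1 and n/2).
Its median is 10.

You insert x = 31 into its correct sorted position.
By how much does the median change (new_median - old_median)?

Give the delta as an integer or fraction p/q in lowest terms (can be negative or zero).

Answer: 8

Derivation:
Old median = 10
After inserting x = 31: new sorted = [-9, -3, 10, 26, 27, 31]
New median = 18
Delta = 18 - 10 = 8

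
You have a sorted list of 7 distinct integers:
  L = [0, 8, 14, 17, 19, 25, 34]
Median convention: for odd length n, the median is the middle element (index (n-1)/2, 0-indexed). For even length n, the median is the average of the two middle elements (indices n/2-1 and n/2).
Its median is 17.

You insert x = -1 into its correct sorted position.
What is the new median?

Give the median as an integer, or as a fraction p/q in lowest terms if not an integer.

Answer: 31/2

Derivation:
Old list (sorted, length 7): [0, 8, 14, 17, 19, 25, 34]
Old median = 17
Insert x = -1
Old length odd (7). Middle was index 3 = 17.
New length even (8). New median = avg of two middle elements.
x = -1: 0 elements are < x, 7 elements are > x.
New sorted list: [-1, 0, 8, 14, 17, 19, 25, 34]
New median = 31/2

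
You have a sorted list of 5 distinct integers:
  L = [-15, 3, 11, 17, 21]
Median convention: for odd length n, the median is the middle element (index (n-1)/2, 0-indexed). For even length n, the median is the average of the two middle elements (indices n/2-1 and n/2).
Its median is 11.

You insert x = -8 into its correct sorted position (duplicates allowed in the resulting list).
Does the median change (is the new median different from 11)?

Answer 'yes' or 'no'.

Old median = 11
Insert x = -8
New median = 7
Changed? yes

Answer: yes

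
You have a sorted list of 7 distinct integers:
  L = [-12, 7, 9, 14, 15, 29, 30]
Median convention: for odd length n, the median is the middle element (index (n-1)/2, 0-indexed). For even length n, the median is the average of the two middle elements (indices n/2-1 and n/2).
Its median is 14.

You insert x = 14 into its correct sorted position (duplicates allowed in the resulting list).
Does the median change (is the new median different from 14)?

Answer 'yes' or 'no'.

Answer: no

Derivation:
Old median = 14
Insert x = 14
New median = 14
Changed? no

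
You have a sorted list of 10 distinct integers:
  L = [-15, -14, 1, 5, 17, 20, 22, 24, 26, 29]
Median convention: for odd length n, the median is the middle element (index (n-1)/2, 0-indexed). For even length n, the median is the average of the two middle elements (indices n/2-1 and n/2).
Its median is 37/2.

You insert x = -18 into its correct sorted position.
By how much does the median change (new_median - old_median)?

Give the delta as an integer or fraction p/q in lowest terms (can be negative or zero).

Answer: -3/2

Derivation:
Old median = 37/2
After inserting x = -18: new sorted = [-18, -15, -14, 1, 5, 17, 20, 22, 24, 26, 29]
New median = 17
Delta = 17 - 37/2 = -3/2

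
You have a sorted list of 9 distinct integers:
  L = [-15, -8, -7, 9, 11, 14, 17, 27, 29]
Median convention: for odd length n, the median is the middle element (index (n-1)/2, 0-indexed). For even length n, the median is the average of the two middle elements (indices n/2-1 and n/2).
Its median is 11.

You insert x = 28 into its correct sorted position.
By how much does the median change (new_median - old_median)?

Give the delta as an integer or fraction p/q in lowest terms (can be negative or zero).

Answer: 3/2

Derivation:
Old median = 11
After inserting x = 28: new sorted = [-15, -8, -7, 9, 11, 14, 17, 27, 28, 29]
New median = 25/2
Delta = 25/2 - 11 = 3/2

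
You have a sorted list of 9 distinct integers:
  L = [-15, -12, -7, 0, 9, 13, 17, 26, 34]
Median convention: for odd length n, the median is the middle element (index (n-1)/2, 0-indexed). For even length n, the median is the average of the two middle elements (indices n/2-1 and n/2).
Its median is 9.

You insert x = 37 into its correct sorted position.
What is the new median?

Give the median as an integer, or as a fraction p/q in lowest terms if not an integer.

Answer: 11

Derivation:
Old list (sorted, length 9): [-15, -12, -7, 0, 9, 13, 17, 26, 34]
Old median = 9
Insert x = 37
Old length odd (9). Middle was index 4 = 9.
New length even (10). New median = avg of two middle elements.
x = 37: 9 elements are < x, 0 elements are > x.
New sorted list: [-15, -12, -7, 0, 9, 13, 17, 26, 34, 37]
New median = 11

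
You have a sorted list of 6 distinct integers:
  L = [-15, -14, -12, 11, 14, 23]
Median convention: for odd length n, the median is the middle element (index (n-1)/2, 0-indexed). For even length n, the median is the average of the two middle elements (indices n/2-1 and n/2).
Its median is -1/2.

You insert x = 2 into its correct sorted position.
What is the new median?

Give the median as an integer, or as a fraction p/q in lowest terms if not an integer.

Answer: 2

Derivation:
Old list (sorted, length 6): [-15, -14, -12, 11, 14, 23]
Old median = -1/2
Insert x = 2
Old length even (6). Middle pair: indices 2,3 = -12,11.
New length odd (7). New median = single middle element.
x = 2: 3 elements are < x, 3 elements are > x.
New sorted list: [-15, -14, -12, 2, 11, 14, 23]
New median = 2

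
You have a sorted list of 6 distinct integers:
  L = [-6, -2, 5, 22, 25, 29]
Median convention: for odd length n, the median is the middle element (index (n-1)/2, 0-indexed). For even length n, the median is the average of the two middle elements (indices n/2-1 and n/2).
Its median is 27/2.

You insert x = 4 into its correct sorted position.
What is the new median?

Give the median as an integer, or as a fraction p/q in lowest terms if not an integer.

Old list (sorted, length 6): [-6, -2, 5, 22, 25, 29]
Old median = 27/2
Insert x = 4
Old length even (6). Middle pair: indices 2,3 = 5,22.
New length odd (7). New median = single middle element.
x = 4: 2 elements are < x, 4 elements are > x.
New sorted list: [-6, -2, 4, 5, 22, 25, 29]
New median = 5

Answer: 5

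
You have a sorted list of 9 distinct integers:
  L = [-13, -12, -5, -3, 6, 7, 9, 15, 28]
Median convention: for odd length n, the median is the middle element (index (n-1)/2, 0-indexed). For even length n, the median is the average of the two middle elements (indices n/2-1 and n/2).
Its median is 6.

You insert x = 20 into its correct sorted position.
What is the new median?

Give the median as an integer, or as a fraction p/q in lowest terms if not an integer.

Answer: 13/2

Derivation:
Old list (sorted, length 9): [-13, -12, -5, -3, 6, 7, 9, 15, 28]
Old median = 6
Insert x = 20
Old length odd (9). Middle was index 4 = 6.
New length even (10). New median = avg of two middle elements.
x = 20: 8 elements are < x, 1 elements are > x.
New sorted list: [-13, -12, -5, -3, 6, 7, 9, 15, 20, 28]
New median = 13/2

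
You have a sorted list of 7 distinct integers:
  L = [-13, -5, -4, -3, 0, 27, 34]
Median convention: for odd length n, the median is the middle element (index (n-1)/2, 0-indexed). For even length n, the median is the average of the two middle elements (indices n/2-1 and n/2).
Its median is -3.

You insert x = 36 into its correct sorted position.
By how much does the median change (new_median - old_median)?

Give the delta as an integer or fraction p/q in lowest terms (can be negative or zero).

Answer: 3/2

Derivation:
Old median = -3
After inserting x = 36: new sorted = [-13, -5, -4, -3, 0, 27, 34, 36]
New median = -3/2
Delta = -3/2 - -3 = 3/2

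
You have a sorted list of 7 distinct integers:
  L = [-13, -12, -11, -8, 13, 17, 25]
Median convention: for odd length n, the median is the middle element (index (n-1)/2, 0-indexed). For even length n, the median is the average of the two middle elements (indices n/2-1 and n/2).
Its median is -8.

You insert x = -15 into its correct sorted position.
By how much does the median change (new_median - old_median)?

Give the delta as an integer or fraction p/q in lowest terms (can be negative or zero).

Answer: -3/2

Derivation:
Old median = -8
After inserting x = -15: new sorted = [-15, -13, -12, -11, -8, 13, 17, 25]
New median = -19/2
Delta = -19/2 - -8 = -3/2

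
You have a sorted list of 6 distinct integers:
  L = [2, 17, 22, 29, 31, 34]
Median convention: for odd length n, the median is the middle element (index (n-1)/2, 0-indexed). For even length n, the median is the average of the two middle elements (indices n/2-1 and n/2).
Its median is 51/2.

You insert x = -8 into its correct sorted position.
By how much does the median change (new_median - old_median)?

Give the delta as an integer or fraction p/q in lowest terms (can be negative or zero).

Answer: -7/2

Derivation:
Old median = 51/2
After inserting x = -8: new sorted = [-8, 2, 17, 22, 29, 31, 34]
New median = 22
Delta = 22 - 51/2 = -7/2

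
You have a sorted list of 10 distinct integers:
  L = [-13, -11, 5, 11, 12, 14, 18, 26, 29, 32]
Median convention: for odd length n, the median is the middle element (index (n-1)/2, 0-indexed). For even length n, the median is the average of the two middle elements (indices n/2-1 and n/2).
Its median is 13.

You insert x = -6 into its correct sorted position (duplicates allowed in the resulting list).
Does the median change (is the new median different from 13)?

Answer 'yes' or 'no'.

Old median = 13
Insert x = -6
New median = 12
Changed? yes

Answer: yes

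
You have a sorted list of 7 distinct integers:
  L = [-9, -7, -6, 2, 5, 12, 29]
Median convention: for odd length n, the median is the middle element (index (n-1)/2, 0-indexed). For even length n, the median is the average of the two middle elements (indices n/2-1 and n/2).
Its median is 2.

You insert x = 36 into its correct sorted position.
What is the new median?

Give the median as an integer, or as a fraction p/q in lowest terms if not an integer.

Answer: 7/2

Derivation:
Old list (sorted, length 7): [-9, -7, -6, 2, 5, 12, 29]
Old median = 2
Insert x = 36
Old length odd (7). Middle was index 3 = 2.
New length even (8). New median = avg of two middle elements.
x = 36: 7 elements are < x, 0 elements are > x.
New sorted list: [-9, -7, -6, 2, 5, 12, 29, 36]
New median = 7/2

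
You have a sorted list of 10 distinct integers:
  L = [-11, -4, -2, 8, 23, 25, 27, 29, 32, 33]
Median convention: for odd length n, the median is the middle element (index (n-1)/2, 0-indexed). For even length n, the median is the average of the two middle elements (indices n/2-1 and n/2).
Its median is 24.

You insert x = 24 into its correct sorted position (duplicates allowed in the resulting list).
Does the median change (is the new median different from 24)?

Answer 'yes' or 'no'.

Answer: no

Derivation:
Old median = 24
Insert x = 24
New median = 24
Changed? no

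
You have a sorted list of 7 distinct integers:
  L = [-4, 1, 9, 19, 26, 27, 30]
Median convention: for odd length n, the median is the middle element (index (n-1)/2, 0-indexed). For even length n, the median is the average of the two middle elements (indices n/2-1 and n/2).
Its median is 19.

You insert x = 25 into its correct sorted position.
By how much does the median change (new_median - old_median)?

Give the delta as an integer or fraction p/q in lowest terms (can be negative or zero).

Answer: 3

Derivation:
Old median = 19
After inserting x = 25: new sorted = [-4, 1, 9, 19, 25, 26, 27, 30]
New median = 22
Delta = 22 - 19 = 3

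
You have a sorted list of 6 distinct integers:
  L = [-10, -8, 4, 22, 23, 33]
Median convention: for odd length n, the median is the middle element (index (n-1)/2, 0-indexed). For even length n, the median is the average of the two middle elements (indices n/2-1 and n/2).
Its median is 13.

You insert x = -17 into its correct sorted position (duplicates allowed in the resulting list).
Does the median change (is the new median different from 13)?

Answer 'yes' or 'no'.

Answer: yes

Derivation:
Old median = 13
Insert x = -17
New median = 4
Changed? yes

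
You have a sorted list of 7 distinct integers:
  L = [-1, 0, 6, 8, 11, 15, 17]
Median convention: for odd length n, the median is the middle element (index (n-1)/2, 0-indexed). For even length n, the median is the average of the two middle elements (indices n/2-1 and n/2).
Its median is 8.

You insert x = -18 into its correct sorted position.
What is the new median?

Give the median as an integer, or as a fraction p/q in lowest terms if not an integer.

Answer: 7

Derivation:
Old list (sorted, length 7): [-1, 0, 6, 8, 11, 15, 17]
Old median = 8
Insert x = -18
Old length odd (7). Middle was index 3 = 8.
New length even (8). New median = avg of two middle elements.
x = -18: 0 elements are < x, 7 elements are > x.
New sorted list: [-18, -1, 0, 6, 8, 11, 15, 17]
New median = 7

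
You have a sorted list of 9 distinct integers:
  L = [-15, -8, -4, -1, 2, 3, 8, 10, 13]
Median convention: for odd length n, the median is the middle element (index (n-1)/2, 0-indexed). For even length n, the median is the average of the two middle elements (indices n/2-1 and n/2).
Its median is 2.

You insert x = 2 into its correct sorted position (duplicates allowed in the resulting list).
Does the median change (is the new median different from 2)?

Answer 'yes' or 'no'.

Old median = 2
Insert x = 2
New median = 2
Changed? no

Answer: no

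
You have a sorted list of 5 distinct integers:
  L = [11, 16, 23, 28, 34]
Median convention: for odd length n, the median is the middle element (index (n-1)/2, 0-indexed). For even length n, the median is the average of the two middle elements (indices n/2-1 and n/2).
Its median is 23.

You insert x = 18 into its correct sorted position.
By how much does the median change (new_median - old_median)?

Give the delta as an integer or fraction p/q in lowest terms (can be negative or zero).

Old median = 23
After inserting x = 18: new sorted = [11, 16, 18, 23, 28, 34]
New median = 41/2
Delta = 41/2 - 23 = -5/2

Answer: -5/2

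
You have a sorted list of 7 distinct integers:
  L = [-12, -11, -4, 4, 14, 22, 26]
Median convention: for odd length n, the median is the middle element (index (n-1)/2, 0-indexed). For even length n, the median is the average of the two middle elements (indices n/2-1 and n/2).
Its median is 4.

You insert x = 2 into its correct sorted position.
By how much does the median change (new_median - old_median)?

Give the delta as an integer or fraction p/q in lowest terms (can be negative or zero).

Old median = 4
After inserting x = 2: new sorted = [-12, -11, -4, 2, 4, 14, 22, 26]
New median = 3
Delta = 3 - 4 = -1

Answer: -1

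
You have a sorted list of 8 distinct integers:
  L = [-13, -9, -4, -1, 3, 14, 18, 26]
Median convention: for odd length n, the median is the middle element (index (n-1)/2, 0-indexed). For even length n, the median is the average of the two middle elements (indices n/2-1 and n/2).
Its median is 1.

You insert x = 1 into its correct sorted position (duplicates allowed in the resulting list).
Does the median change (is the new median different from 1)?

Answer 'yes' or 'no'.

Old median = 1
Insert x = 1
New median = 1
Changed? no

Answer: no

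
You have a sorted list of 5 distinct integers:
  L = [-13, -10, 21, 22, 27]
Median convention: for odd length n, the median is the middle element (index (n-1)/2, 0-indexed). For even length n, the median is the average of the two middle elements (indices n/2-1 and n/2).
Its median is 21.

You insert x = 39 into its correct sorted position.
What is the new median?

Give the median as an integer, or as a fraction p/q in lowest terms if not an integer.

Old list (sorted, length 5): [-13, -10, 21, 22, 27]
Old median = 21
Insert x = 39
Old length odd (5). Middle was index 2 = 21.
New length even (6). New median = avg of two middle elements.
x = 39: 5 elements are < x, 0 elements are > x.
New sorted list: [-13, -10, 21, 22, 27, 39]
New median = 43/2

Answer: 43/2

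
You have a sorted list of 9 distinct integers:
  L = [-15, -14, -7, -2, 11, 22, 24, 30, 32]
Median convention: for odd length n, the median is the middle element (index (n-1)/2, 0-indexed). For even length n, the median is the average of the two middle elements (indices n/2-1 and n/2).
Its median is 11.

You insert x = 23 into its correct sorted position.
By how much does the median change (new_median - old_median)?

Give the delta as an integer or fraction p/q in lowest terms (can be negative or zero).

Old median = 11
After inserting x = 23: new sorted = [-15, -14, -7, -2, 11, 22, 23, 24, 30, 32]
New median = 33/2
Delta = 33/2 - 11 = 11/2

Answer: 11/2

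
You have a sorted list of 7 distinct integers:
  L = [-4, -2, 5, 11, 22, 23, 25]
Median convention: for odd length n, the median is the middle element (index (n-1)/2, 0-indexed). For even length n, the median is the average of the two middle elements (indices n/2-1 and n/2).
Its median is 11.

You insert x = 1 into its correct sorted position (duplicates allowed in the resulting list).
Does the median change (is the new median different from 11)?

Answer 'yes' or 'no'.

Answer: yes

Derivation:
Old median = 11
Insert x = 1
New median = 8
Changed? yes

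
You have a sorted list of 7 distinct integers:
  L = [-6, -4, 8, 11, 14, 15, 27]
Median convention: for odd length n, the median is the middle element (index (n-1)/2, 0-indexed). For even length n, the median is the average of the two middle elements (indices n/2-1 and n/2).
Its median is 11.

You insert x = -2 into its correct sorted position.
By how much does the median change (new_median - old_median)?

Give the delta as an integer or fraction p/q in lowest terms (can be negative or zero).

Answer: -3/2

Derivation:
Old median = 11
After inserting x = -2: new sorted = [-6, -4, -2, 8, 11, 14, 15, 27]
New median = 19/2
Delta = 19/2 - 11 = -3/2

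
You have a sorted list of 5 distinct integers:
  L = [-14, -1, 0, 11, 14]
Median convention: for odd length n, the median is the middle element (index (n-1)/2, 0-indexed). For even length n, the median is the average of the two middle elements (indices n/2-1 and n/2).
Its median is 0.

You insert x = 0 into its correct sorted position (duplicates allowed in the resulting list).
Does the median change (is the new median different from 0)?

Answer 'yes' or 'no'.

Answer: no

Derivation:
Old median = 0
Insert x = 0
New median = 0
Changed? no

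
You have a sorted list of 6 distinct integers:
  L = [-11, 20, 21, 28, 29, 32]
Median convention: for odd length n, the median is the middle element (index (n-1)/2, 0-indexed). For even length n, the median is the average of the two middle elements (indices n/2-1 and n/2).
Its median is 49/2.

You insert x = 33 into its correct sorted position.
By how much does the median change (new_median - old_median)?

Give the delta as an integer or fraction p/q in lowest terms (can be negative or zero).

Answer: 7/2

Derivation:
Old median = 49/2
After inserting x = 33: new sorted = [-11, 20, 21, 28, 29, 32, 33]
New median = 28
Delta = 28 - 49/2 = 7/2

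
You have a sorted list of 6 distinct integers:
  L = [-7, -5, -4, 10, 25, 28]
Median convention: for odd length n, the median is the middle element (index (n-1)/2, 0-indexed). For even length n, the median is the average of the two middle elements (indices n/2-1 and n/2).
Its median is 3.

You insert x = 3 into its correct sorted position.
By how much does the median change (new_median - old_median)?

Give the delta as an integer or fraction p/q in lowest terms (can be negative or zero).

Answer: 0

Derivation:
Old median = 3
After inserting x = 3: new sorted = [-7, -5, -4, 3, 10, 25, 28]
New median = 3
Delta = 3 - 3 = 0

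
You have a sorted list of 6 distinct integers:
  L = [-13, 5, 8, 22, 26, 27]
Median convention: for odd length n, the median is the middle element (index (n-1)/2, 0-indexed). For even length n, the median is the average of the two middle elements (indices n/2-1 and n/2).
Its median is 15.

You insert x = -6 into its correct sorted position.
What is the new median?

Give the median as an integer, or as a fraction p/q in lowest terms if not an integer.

Answer: 8

Derivation:
Old list (sorted, length 6): [-13, 5, 8, 22, 26, 27]
Old median = 15
Insert x = -6
Old length even (6). Middle pair: indices 2,3 = 8,22.
New length odd (7). New median = single middle element.
x = -6: 1 elements are < x, 5 elements are > x.
New sorted list: [-13, -6, 5, 8, 22, 26, 27]
New median = 8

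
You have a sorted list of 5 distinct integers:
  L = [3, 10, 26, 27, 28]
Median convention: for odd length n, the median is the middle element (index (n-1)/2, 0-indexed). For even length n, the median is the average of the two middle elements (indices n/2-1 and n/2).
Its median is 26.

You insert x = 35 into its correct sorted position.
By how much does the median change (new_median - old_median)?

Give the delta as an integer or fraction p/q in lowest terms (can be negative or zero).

Answer: 1/2

Derivation:
Old median = 26
After inserting x = 35: new sorted = [3, 10, 26, 27, 28, 35]
New median = 53/2
Delta = 53/2 - 26 = 1/2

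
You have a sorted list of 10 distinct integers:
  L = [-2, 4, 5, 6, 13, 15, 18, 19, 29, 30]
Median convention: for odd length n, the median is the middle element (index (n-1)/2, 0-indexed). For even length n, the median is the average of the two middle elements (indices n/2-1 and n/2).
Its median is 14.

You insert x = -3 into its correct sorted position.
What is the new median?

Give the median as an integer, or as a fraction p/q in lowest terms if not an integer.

Answer: 13

Derivation:
Old list (sorted, length 10): [-2, 4, 5, 6, 13, 15, 18, 19, 29, 30]
Old median = 14
Insert x = -3
Old length even (10). Middle pair: indices 4,5 = 13,15.
New length odd (11). New median = single middle element.
x = -3: 0 elements are < x, 10 elements are > x.
New sorted list: [-3, -2, 4, 5, 6, 13, 15, 18, 19, 29, 30]
New median = 13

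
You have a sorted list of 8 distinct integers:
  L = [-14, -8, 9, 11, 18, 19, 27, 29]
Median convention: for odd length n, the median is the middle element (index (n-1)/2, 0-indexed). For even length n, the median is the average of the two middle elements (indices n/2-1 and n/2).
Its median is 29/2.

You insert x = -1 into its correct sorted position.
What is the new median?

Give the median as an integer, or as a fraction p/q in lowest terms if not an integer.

Old list (sorted, length 8): [-14, -8, 9, 11, 18, 19, 27, 29]
Old median = 29/2
Insert x = -1
Old length even (8). Middle pair: indices 3,4 = 11,18.
New length odd (9). New median = single middle element.
x = -1: 2 elements are < x, 6 elements are > x.
New sorted list: [-14, -8, -1, 9, 11, 18, 19, 27, 29]
New median = 11

Answer: 11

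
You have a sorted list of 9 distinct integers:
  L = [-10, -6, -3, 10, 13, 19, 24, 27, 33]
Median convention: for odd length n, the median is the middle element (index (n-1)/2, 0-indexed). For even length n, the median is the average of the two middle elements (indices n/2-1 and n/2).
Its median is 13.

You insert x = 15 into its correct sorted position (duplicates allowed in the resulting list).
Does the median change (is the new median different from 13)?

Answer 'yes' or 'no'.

Answer: yes

Derivation:
Old median = 13
Insert x = 15
New median = 14
Changed? yes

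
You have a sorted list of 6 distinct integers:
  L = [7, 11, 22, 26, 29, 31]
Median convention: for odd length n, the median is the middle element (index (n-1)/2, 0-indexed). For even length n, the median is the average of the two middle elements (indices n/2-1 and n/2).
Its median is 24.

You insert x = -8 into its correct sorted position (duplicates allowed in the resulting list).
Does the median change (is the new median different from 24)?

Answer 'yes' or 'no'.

Old median = 24
Insert x = -8
New median = 22
Changed? yes

Answer: yes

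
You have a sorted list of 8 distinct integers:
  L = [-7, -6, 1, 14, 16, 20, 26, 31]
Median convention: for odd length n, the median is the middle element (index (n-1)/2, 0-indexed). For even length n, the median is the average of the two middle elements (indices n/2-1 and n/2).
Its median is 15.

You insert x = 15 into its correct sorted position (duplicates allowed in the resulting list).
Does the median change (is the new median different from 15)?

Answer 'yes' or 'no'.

Answer: no

Derivation:
Old median = 15
Insert x = 15
New median = 15
Changed? no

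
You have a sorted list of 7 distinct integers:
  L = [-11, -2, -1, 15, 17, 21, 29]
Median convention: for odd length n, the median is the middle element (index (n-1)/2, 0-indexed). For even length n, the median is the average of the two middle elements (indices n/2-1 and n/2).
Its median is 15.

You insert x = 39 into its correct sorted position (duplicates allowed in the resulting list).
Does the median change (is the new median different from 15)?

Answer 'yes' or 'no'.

Old median = 15
Insert x = 39
New median = 16
Changed? yes

Answer: yes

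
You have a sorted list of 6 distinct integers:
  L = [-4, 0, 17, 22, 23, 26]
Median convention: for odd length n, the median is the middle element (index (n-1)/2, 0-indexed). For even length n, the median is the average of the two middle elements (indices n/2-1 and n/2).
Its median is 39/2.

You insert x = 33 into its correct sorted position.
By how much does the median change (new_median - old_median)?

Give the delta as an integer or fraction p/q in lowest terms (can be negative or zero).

Old median = 39/2
After inserting x = 33: new sorted = [-4, 0, 17, 22, 23, 26, 33]
New median = 22
Delta = 22 - 39/2 = 5/2

Answer: 5/2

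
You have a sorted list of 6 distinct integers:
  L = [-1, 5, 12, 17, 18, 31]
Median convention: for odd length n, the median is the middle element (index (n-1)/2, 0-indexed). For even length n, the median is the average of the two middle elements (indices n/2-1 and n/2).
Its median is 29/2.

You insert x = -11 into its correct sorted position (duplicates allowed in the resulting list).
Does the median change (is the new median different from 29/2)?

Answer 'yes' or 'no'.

Old median = 29/2
Insert x = -11
New median = 12
Changed? yes

Answer: yes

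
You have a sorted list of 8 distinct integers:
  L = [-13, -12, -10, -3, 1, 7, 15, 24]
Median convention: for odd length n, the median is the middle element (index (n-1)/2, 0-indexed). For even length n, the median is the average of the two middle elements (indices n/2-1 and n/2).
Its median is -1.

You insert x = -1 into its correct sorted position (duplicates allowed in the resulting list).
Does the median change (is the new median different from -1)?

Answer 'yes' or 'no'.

Answer: no

Derivation:
Old median = -1
Insert x = -1
New median = -1
Changed? no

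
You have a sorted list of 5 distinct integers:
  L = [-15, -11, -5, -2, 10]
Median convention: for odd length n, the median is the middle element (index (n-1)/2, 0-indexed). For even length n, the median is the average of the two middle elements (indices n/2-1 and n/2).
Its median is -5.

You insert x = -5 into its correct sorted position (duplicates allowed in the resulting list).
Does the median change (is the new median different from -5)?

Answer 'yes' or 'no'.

Old median = -5
Insert x = -5
New median = -5
Changed? no

Answer: no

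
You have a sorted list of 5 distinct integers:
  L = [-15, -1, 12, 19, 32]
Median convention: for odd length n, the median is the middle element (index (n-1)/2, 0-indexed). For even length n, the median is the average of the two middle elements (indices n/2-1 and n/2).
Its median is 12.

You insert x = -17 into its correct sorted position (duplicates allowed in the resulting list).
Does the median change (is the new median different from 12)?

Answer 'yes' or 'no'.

Answer: yes

Derivation:
Old median = 12
Insert x = -17
New median = 11/2
Changed? yes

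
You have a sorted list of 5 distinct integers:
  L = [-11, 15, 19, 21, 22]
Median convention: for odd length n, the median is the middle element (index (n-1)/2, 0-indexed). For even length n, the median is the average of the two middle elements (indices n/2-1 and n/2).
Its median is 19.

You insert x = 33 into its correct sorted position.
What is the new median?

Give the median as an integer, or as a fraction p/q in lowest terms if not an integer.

Answer: 20

Derivation:
Old list (sorted, length 5): [-11, 15, 19, 21, 22]
Old median = 19
Insert x = 33
Old length odd (5). Middle was index 2 = 19.
New length even (6). New median = avg of two middle elements.
x = 33: 5 elements are < x, 0 elements are > x.
New sorted list: [-11, 15, 19, 21, 22, 33]
New median = 20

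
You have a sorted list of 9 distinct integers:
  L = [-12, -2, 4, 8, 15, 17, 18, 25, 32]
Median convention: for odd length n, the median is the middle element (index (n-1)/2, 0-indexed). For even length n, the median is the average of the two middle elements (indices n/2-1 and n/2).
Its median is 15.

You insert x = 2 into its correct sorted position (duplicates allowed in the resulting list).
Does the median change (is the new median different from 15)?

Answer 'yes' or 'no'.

Answer: yes

Derivation:
Old median = 15
Insert x = 2
New median = 23/2
Changed? yes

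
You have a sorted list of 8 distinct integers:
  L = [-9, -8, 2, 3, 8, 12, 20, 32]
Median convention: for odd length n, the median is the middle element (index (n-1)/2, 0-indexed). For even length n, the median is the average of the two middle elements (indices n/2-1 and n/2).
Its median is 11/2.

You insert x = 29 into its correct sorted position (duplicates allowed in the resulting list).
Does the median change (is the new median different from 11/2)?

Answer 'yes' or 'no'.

Old median = 11/2
Insert x = 29
New median = 8
Changed? yes

Answer: yes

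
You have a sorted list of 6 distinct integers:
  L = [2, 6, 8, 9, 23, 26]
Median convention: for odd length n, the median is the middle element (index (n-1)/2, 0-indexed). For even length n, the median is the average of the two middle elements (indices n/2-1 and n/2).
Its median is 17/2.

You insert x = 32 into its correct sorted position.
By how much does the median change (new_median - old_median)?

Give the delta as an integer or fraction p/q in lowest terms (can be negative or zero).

Old median = 17/2
After inserting x = 32: new sorted = [2, 6, 8, 9, 23, 26, 32]
New median = 9
Delta = 9 - 17/2 = 1/2

Answer: 1/2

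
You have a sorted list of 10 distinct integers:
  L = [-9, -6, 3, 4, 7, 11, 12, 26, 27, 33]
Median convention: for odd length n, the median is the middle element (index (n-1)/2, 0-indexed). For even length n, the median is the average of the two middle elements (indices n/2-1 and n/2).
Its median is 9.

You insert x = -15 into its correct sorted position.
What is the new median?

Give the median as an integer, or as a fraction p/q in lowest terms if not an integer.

Answer: 7

Derivation:
Old list (sorted, length 10): [-9, -6, 3, 4, 7, 11, 12, 26, 27, 33]
Old median = 9
Insert x = -15
Old length even (10). Middle pair: indices 4,5 = 7,11.
New length odd (11). New median = single middle element.
x = -15: 0 elements are < x, 10 elements are > x.
New sorted list: [-15, -9, -6, 3, 4, 7, 11, 12, 26, 27, 33]
New median = 7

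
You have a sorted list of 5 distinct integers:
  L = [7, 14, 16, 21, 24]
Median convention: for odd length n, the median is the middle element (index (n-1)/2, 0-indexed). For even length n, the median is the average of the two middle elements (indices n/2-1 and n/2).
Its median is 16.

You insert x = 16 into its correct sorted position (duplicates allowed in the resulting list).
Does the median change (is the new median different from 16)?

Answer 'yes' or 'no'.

Answer: no

Derivation:
Old median = 16
Insert x = 16
New median = 16
Changed? no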